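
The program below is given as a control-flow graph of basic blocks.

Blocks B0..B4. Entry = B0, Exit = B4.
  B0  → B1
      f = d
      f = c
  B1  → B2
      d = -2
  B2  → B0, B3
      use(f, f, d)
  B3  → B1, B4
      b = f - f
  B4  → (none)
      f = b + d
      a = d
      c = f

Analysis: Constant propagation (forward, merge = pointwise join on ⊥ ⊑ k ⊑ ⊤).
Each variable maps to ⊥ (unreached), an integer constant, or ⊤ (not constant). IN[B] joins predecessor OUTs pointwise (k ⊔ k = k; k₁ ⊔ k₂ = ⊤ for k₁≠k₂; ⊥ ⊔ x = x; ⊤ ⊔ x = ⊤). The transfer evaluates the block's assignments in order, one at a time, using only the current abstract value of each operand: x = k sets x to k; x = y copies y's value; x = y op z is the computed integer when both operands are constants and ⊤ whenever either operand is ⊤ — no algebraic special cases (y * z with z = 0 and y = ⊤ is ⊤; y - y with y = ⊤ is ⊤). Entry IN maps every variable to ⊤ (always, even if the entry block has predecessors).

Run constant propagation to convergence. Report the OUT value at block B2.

Converged values:
  B0: | IN=(all ⊤) | OUT=(all ⊤)
  B1: | IN=(all ⊤) | OUT={d:-2; rest ⊤}
  B2: | IN={d:-2; rest ⊤} | OUT={d:-2; rest ⊤}
  B3: | IN={d:-2; rest ⊤} | OUT={d:-2; rest ⊤}
  B4: | IN={d:-2; rest ⊤} | OUT={a:-2, d:-2; rest ⊤}

Merge at B2: IN[B2] = OUT[B1] = {a: ⊤, b: ⊤, c: ⊤, d: -2, e: ⊤, f: ⊤}
Applying B2's transfer function to that IN value gives OUT[B2] (row B2 above).

Answer: {a: ⊤, b: ⊤, c: ⊤, d: -2, e: ⊤, f: ⊤}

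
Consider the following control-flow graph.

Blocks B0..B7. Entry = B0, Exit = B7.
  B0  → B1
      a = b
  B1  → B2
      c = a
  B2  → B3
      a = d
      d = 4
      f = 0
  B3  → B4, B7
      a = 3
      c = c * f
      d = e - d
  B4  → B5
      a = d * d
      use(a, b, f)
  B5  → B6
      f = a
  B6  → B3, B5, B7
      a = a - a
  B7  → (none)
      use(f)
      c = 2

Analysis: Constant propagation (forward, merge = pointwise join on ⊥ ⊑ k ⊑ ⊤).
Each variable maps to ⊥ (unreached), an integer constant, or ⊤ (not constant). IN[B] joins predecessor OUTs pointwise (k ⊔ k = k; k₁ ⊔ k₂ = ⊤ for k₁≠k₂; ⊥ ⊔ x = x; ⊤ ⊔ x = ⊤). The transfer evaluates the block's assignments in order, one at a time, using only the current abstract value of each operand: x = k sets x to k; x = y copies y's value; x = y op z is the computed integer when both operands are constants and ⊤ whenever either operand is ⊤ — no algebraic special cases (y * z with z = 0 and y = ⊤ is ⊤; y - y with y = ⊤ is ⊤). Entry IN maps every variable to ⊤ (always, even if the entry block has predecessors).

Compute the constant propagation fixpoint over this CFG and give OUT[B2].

Answer: {a: ⊤, b: ⊤, c: ⊤, d: 4, e: ⊤, f: 0}

Working:
Per-block solution:
  B0:   IN=(all ⊤)   OUT=(all ⊤)
  B1:   IN=(all ⊤)   OUT=(all ⊤)
  B2:   IN=(all ⊤)   OUT={d:4, f:0; rest ⊤}
  B3:   IN=(all ⊤)   OUT={a:3; rest ⊤}
  B4:   IN={a:3; rest ⊤}   OUT=(all ⊤)
  B5:   IN=(all ⊤)   OUT=(all ⊤)
  B6:   IN=(all ⊤)   OUT=(all ⊤)
  B7:   IN=(all ⊤)   OUT={c:2; rest ⊤}

Merge at B2: IN[B2] = OUT[B1] = {a: ⊤, b: ⊤, c: ⊤, d: ⊤, e: ⊤, f: ⊤}
Applying B2's transfer function to that IN value gives OUT[B2] (row B2 above).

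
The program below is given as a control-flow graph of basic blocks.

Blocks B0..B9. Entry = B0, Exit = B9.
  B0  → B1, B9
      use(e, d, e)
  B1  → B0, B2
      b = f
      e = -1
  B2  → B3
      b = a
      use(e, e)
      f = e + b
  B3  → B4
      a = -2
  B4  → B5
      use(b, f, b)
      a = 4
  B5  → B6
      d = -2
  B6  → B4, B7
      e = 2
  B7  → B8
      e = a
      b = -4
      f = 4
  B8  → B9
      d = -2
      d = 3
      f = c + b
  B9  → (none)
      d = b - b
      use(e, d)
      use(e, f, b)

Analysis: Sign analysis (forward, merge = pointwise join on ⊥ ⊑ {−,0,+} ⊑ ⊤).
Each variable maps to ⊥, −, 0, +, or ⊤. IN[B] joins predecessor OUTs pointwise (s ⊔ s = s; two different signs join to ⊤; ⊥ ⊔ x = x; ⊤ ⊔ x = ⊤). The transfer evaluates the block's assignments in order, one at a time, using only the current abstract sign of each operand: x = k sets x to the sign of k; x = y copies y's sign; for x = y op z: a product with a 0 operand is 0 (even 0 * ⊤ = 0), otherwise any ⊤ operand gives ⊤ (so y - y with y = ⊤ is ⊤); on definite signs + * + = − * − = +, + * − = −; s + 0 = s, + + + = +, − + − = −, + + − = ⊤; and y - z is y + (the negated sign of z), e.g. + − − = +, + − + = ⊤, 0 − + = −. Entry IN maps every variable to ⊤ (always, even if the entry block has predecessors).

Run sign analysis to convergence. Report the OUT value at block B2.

Answer: {a: ⊤, b: ⊤, c: ⊤, d: ⊤, e: -, f: ⊤}

Derivation:
Converged values:
  B0:  IN=(all ⊤)  OUT=(all ⊤)
  B1:  IN=(all ⊤)  OUT={e:-; rest ⊤}
  B2:  IN={e:-; rest ⊤}  OUT={e:-; rest ⊤}
  B3:  IN={e:-; rest ⊤}  OUT={a:-, e:-; rest ⊤}
  B4:  IN=(all ⊤)  OUT={a:+; rest ⊤}
  B5:  IN={a:+; rest ⊤}  OUT={a:+, d:-; rest ⊤}
  B6:  IN={a:+, d:-; rest ⊤}  OUT={a:+, d:-, e:+; rest ⊤}
  B7:  IN={a:+, d:-, e:+; rest ⊤}  OUT={a:+, b:-, d:-, e:+, f:+; rest ⊤}
  B8:  IN={a:+, b:-, d:-, e:+, f:+; rest ⊤}  OUT={a:+, b:-, d:+, e:+; rest ⊤}
  B9:  IN=(all ⊤)  OUT=(all ⊤)

Merge at B2: IN[B2] = OUT[B1] = {a: ⊤, b: ⊤, c: ⊤, d: ⊤, e: -, f: ⊤}
Applying B2's transfer function to that IN value gives OUT[B2] (row B2 above).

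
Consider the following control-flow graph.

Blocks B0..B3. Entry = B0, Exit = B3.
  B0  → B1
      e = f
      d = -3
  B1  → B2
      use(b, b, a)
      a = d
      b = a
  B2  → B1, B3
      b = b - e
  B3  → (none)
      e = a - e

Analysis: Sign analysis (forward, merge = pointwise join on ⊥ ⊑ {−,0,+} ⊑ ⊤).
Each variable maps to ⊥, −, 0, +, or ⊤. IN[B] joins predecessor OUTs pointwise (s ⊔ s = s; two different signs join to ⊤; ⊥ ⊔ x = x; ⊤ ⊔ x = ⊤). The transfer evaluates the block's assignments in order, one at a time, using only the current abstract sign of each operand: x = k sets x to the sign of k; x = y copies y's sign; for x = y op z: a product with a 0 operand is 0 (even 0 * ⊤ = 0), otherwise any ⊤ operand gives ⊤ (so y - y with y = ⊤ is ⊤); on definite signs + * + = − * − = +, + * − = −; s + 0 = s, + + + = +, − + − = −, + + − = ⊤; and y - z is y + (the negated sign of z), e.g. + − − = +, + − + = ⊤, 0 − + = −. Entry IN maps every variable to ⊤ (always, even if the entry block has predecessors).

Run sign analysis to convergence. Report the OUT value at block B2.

Converged values:
  B0:   IN=(all ⊤)   OUT={d:-; rest ⊤}
  B1:   IN={d:-; rest ⊤}   OUT={a:-, b:-, d:-; rest ⊤}
  B2:   IN={a:-, b:-, d:-; rest ⊤}   OUT={a:-, d:-; rest ⊤}
  B3:   IN={a:-, d:-; rest ⊤}   OUT={a:-, d:-; rest ⊤}

Merge at B2: IN[B2] = OUT[B1] = {a: -, b: -, c: ⊤, d: -, e: ⊤, f: ⊤}
Applying B2's transfer function to that IN value gives OUT[B2] (row B2 above).

Answer: {a: -, b: ⊤, c: ⊤, d: -, e: ⊤, f: ⊤}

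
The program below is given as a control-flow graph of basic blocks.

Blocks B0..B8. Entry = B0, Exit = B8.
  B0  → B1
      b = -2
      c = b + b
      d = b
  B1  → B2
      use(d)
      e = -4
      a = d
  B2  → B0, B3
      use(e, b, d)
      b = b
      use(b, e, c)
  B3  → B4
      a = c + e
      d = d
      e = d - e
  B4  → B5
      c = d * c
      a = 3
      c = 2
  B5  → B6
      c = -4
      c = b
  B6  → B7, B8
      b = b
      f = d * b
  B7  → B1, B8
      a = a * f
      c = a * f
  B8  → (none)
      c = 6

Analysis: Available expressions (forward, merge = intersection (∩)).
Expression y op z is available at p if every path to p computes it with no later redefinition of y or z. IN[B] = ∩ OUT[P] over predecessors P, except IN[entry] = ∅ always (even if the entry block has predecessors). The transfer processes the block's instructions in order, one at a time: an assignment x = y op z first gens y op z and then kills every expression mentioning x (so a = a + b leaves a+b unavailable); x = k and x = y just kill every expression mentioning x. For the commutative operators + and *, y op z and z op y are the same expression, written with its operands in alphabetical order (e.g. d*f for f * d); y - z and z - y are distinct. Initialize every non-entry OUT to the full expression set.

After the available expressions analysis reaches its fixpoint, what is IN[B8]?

Fixpoint table:
  B0: | IN={} | OUT={b+b}
  B1: | IN={} | OUT={}
  B2: | IN={} | OUT={}
  B3: | IN={} | OUT={}
  B4: | IN={} | OUT={}
  B5: | IN={} | OUT={}
  B6: | IN={} | OUT={b*d}
  B7: | IN={b*d} | OUT={a*f, b*d}
  B8: | IN={b*d} | OUT={b*d}

Merge at B8: IN[B8] = OUT[B6] ∩ OUT[B7] = {b*d}

Answer: {b*d}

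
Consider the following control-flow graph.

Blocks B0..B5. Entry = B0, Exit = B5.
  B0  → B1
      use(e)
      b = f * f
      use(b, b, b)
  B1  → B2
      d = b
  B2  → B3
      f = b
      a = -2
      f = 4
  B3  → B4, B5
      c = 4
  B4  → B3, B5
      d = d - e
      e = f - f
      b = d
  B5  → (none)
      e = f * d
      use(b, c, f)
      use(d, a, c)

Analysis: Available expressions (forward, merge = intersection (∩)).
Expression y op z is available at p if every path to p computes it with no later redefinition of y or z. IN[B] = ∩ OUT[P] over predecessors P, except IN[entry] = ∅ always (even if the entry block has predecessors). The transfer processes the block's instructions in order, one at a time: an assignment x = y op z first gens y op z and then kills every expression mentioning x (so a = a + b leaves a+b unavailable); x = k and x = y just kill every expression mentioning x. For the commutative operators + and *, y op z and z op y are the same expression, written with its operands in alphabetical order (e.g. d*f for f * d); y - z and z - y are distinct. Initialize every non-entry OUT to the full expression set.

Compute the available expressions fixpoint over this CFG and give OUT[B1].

Answer: {f*f}

Working:
Converged values:
  B0:  IN={}  OUT={f*f}
  B1:  IN={f*f}  OUT={f*f}
  B2:  IN={f*f}  OUT={}
  B3:  IN={}  OUT={}
  B4:  IN={}  OUT={f-f}
  B5:  IN={}  OUT={d*f}

Merge at B1: IN[B1] = OUT[B0] = {f*f}
Applying B1's transfer function to that IN value gives OUT[B1] (row B1 above).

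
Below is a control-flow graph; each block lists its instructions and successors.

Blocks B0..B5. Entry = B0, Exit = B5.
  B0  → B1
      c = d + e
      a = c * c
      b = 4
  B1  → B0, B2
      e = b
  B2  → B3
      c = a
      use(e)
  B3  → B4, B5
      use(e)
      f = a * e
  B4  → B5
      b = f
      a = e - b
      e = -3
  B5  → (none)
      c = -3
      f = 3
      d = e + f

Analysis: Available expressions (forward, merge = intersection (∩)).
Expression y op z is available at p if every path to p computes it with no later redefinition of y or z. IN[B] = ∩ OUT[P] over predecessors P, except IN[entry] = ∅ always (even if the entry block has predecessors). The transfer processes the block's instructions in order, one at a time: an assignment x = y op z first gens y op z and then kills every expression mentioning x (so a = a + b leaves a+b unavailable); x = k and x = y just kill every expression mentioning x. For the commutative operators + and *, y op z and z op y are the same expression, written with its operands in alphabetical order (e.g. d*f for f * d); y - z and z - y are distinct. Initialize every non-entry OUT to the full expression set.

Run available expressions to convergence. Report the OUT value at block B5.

Answer: {e+f}

Trace:
Fixpoint table:
  B0: | IN={} | OUT={c*c, d+e}
  B1: | IN={c*c, d+e} | OUT={c*c}
  B2: | IN={c*c} | OUT={}
  B3: | IN={} | OUT={a*e}
  B4: | IN={a*e} | OUT={}
  B5: | IN={} | OUT={e+f}

Merge at B5: IN[B5] = OUT[B3] ∩ OUT[B4] = {}
Applying B5's transfer function to that IN value gives OUT[B5] (row B5 above).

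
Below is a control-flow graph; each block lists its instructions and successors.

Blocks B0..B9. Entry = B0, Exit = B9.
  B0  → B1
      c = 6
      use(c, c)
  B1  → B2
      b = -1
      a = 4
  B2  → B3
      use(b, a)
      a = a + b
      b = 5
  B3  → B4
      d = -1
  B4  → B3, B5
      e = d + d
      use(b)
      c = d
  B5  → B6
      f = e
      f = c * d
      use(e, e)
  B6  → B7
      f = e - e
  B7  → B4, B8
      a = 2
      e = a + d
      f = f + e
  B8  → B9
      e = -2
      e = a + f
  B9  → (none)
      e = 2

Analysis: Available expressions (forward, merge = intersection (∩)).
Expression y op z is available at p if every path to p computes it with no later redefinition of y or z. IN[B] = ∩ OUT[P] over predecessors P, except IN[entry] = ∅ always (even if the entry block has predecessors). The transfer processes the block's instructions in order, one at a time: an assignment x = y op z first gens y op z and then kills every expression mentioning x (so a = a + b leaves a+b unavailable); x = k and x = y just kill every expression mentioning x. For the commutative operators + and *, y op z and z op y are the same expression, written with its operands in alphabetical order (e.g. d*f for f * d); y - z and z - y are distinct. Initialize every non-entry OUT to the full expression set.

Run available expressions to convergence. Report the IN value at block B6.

Converged values:
  B0: | IN={} | OUT={}
  B1: | IN={} | OUT={}
  B2: | IN={} | OUT={}
  B3: | IN={} | OUT={}
  B4: | IN={} | OUT={d+d}
  B5: | IN={d+d} | OUT={c*d, d+d}
  B6: | IN={c*d, d+d} | OUT={c*d, d+d, e-e}
  B7: | IN={c*d, d+d, e-e} | OUT={a+d, c*d, d+d}
  B8: | IN={a+d, c*d, d+d} | OUT={a+d, a+f, c*d, d+d}
  B9: | IN={a+d, a+f, c*d, d+d} | OUT={a+d, a+f, c*d, d+d}

Merge at B6: IN[B6] = OUT[B5] = {c*d, d+d}

Answer: {c*d, d+d}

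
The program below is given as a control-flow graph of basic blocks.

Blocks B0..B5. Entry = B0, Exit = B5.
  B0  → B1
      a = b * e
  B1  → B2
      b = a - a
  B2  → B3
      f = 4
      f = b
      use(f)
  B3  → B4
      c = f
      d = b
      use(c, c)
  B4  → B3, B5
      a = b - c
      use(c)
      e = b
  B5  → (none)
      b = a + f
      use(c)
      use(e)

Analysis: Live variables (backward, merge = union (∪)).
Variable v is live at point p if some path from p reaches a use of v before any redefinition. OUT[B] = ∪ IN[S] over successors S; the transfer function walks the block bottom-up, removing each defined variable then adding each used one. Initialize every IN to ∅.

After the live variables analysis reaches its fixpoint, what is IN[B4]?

Answer: {b, c, f}

Derivation:
Converged values:
  B0:   IN={b, e}   OUT={a}
  B1:   IN={a}   OUT={b}
  B2:   IN={b}   OUT={b, f}
  B3:   IN={b, f}   OUT={b, c, f}
  B4:   IN={b, c, f}   OUT={a, b, c, e, f}
  B5:   IN={a, c, e, f}   OUT={}

Merge at B4: OUT[B4] = IN[B3] ⊔ IN[B5] = {a, b, c, e, f}
Applying B4's transfer function to that OUT value gives IN[B4] (row B4 above).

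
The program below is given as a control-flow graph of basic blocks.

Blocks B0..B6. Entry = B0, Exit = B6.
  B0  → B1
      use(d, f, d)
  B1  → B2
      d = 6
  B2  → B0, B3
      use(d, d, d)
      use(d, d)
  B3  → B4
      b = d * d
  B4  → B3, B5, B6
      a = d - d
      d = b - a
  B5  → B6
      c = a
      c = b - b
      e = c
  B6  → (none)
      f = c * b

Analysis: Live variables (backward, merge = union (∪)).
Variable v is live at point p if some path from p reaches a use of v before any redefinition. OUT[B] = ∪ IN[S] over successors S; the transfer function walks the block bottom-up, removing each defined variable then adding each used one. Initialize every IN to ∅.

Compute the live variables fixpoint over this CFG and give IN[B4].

Converged values:
  B0:   IN={c, d, f}   OUT={c, f}
  B1:   IN={c, f}   OUT={c, d, f}
  B2:   IN={c, d, f}   OUT={c, d, f}
  B3:   IN={c, d}   OUT={b, c, d}
  B4:   IN={b, c, d}   OUT={a, b, c, d}
  B5:   IN={a, b}   OUT={b, c}
  B6:   IN={b, c}   OUT={}

Merge at B4: OUT[B4] = IN[B3] ⊔ IN[B5] ⊔ IN[B6] = {a, b, c, d}
Applying B4's transfer function to that OUT value gives IN[B4] (row B4 above).

Answer: {b, c, d}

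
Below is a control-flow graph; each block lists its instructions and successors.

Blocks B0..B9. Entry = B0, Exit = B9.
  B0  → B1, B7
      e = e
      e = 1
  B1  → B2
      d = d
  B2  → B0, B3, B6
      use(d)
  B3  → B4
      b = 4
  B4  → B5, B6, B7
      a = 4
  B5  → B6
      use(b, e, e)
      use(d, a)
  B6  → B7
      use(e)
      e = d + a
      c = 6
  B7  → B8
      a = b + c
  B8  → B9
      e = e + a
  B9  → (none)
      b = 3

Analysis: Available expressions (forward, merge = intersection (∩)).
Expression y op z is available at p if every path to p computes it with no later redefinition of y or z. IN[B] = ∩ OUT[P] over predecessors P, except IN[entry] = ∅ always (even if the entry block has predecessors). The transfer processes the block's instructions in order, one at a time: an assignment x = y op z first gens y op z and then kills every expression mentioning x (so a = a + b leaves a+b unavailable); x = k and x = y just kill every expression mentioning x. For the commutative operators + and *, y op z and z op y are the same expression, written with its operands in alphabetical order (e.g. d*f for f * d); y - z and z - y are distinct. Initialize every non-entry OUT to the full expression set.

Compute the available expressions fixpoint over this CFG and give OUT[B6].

Answer: {a+d}

Derivation:
Converged values:
  B0:  IN={}  OUT={}
  B1:  IN={}  OUT={}
  B2:  IN={}  OUT={}
  B3:  IN={}  OUT={}
  B4:  IN={}  OUT={}
  B5:  IN={}  OUT={}
  B6:  IN={}  OUT={a+d}
  B7:  IN={}  OUT={b+c}
  B8:  IN={b+c}  OUT={b+c}
  B9:  IN={b+c}  OUT={}

Merge at B6: IN[B6] = OUT[B2] ∩ OUT[B4] ∩ OUT[B5] = {}
Applying B6's transfer function to that IN value gives OUT[B6] (row B6 above).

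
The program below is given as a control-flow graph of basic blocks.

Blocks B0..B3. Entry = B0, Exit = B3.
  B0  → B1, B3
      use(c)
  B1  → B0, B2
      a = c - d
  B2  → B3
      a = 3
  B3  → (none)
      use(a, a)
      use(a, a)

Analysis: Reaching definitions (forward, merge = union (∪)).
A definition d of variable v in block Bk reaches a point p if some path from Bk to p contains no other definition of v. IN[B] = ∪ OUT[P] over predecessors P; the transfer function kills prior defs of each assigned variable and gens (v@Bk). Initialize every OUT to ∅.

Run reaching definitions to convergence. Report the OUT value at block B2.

Answer: {a@B2}

Working:
Per-block solution:
  B0:  IN={a@B1}  OUT={a@B1}
  B1:  IN={a@B1}  OUT={a@B1}
  B2:  IN={a@B1}  OUT={a@B2}
  B3:  IN={a@B1, a@B2}  OUT={a@B1, a@B2}

Merge at B2: IN[B2] = OUT[B1] = {a@B1}
Applying B2's transfer function to that IN value gives OUT[B2] (row B2 above).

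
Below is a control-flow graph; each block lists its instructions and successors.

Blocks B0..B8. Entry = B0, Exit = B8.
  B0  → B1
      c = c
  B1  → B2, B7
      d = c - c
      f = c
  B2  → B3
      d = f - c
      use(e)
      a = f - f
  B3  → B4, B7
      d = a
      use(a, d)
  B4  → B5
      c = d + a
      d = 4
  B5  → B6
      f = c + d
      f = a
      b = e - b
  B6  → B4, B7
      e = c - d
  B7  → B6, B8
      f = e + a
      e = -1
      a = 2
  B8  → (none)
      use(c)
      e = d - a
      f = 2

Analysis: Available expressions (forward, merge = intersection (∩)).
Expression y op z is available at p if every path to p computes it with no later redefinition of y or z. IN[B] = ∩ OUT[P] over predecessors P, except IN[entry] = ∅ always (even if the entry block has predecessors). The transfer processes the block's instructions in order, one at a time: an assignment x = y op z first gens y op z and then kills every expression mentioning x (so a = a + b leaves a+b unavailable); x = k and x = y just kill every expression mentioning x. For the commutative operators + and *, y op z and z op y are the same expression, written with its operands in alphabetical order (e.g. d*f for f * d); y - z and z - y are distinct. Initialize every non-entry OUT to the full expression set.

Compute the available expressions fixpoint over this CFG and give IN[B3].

Fixpoint table:
  B0:   IN={}   OUT={}
  B1:   IN={}   OUT={c-c}
  B2:   IN={c-c}   OUT={c-c, f-c, f-f}
  B3:   IN={c-c, f-c, f-f}   OUT={c-c, f-c, f-f}
  B4:   IN={}   OUT={}
  B5:   IN={}   OUT={c+d}
  B6:   IN={}   OUT={c-d}
  B7:   IN={}   OUT={}
  B8:   IN={}   OUT={d-a}

Merge at B3: IN[B3] = OUT[B2] = {c-c, f-c, f-f}

Answer: {c-c, f-c, f-f}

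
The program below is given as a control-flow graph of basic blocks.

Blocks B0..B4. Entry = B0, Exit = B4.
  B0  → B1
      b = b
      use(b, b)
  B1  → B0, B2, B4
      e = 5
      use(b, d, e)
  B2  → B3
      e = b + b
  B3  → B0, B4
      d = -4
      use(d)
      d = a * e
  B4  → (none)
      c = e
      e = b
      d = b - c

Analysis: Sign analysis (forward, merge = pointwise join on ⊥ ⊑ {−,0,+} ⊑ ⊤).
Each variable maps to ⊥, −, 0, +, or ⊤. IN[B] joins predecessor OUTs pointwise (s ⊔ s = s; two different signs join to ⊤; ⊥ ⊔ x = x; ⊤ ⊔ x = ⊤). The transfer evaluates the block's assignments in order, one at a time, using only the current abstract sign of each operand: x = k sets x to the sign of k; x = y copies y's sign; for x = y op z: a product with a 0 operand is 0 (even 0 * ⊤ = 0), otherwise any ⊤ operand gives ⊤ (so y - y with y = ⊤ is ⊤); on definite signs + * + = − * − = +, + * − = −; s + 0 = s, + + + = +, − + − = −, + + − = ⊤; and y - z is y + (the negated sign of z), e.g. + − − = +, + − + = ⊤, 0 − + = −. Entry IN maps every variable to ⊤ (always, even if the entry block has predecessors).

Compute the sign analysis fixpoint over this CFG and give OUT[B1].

Answer: {a: ⊤, b: ⊤, c: ⊤, d: ⊤, e: +, f: ⊤}

Trace:
Fixpoint table:
  B0:   IN=(all ⊤)   OUT=(all ⊤)
  B1:   IN=(all ⊤)   OUT={e:+; rest ⊤}
  B2:   IN={e:+; rest ⊤}   OUT=(all ⊤)
  B3:   IN=(all ⊤)   OUT=(all ⊤)
  B4:   IN=(all ⊤)   OUT=(all ⊤)

Merge at B1: IN[B1] = OUT[B0] = {a: ⊤, b: ⊤, c: ⊤, d: ⊤, e: ⊤, f: ⊤}
Applying B1's transfer function to that IN value gives OUT[B1] (row B1 above).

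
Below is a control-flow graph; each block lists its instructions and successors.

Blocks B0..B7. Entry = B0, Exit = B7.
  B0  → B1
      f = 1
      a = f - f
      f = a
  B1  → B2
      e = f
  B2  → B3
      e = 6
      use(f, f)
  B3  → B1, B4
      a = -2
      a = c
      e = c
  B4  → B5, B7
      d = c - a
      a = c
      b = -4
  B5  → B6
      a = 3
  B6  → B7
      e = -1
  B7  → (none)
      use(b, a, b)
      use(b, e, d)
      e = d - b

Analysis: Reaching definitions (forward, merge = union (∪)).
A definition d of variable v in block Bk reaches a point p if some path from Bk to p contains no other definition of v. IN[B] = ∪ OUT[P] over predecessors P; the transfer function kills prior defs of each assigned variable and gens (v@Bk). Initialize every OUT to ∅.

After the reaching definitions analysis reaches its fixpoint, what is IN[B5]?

Per-block solution:
  B0: | IN={} | OUT={a@B0, f@B0}
  B1: | IN={a@B0, a@B3, e@B3, f@B0} | OUT={a@B0, a@B3, e@B1, f@B0}
  B2: | IN={a@B0, a@B3, e@B1, f@B0} | OUT={a@B0, a@B3, e@B2, f@B0}
  B3: | IN={a@B0, a@B3, e@B2, f@B0} | OUT={a@B3, e@B3, f@B0}
  B4: | IN={a@B3, e@B3, f@B0} | OUT={a@B4, b@B4, d@B4, e@B3, f@B0}
  B5: | IN={a@B4, b@B4, d@B4, e@B3, f@B0} | OUT={a@B5, b@B4, d@B4, e@B3, f@B0}
  B6: | IN={a@B5, b@B4, d@B4, e@B3, f@B0} | OUT={a@B5, b@B4, d@B4, e@B6, f@B0}
  B7: | IN={a@B4, a@B5, b@B4, d@B4, e@B3, e@B6, f@B0} | OUT={a@B4, a@B5, b@B4, d@B4, e@B7, f@B0}

Merge at B5: IN[B5] = OUT[B4] = {a@B4, b@B4, d@B4, e@B3, f@B0}

Answer: {a@B4, b@B4, d@B4, e@B3, f@B0}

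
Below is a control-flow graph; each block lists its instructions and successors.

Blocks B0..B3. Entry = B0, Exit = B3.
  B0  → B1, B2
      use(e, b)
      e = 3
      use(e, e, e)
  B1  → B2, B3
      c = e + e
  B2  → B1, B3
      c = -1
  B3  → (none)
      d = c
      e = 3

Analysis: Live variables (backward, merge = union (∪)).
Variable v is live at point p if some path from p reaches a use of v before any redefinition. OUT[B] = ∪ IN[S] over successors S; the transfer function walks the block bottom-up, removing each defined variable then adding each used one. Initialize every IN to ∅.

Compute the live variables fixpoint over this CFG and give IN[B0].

Answer: {b, e}

Trace:
Converged values:
  B0:  IN={b, e}  OUT={e}
  B1:  IN={e}  OUT={c, e}
  B2:  IN={e}  OUT={c, e}
  B3:  IN={c}  OUT={}

Merge at B0: OUT[B0] = IN[B1] ⊔ IN[B2] = {e}
Applying B0's transfer function to that OUT value gives IN[B0] (row B0 above).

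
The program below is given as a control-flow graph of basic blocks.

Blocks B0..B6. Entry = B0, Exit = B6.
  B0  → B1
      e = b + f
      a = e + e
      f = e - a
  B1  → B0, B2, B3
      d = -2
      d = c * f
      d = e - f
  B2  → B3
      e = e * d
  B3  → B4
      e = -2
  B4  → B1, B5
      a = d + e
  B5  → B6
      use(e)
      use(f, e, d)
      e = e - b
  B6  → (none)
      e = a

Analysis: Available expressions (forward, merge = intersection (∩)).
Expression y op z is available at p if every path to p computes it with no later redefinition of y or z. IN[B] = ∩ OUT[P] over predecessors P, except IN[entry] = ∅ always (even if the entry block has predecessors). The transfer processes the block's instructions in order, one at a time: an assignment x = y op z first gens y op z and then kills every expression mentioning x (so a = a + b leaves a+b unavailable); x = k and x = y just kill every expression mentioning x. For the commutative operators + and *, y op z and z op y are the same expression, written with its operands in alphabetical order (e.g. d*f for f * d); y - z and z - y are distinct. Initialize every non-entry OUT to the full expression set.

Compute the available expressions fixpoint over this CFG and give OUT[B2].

Answer: {c*f}

Trace:
Fixpoint table:
  B0: | IN={} | OUT={e+e, e-a}
  B1: | IN={} | OUT={c*f, e-f}
  B2: | IN={c*f, e-f} | OUT={c*f}
  B3: | IN={c*f} | OUT={c*f}
  B4: | IN={c*f} | OUT={c*f, d+e}
  B5: | IN={c*f, d+e} | OUT={c*f}
  B6: | IN={c*f} | OUT={c*f}

Merge at B2: IN[B2] = OUT[B1] = {c*f, e-f}
Applying B2's transfer function to that IN value gives OUT[B2] (row B2 above).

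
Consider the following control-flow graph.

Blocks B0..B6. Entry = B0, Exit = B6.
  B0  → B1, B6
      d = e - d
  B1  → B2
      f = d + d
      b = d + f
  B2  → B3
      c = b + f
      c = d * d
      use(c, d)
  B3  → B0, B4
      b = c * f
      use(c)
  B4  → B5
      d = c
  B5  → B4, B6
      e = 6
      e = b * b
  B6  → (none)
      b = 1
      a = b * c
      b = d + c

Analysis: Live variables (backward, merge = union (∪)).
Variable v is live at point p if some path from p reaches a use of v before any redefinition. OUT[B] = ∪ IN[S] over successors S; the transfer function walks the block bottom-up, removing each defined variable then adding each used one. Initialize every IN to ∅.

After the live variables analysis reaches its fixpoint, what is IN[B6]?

Per-block solution:
  B0:  IN={c, d, e}  OUT={c, d, e}
  B1:  IN={d, e}  OUT={b, d, e, f}
  B2:  IN={b, d, e, f}  OUT={c, d, e, f}
  B3:  IN={c, d, e, f}  OUT={b, c, d, e}
  B4:  IN={b, c}  OUT={b, c, d}
  B5:  IN={b, c, d}  OUT={b, c, d}
  B6:  IN={c, d}  OUT={}

B6 is the boundary node: OUT[B6] = {}
Applying B6's transfer function to that OUT value gives IN[B6] (row B6 above).

Answer: {c, d}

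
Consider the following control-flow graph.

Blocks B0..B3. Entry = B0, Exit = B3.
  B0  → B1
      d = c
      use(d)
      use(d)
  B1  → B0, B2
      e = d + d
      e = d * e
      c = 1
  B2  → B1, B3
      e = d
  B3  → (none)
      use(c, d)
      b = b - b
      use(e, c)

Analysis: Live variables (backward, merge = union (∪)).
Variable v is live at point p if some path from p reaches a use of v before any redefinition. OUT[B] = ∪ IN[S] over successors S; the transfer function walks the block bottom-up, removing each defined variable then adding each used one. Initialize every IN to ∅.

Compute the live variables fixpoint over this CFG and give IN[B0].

Answer: {b, c}

Working:
Fixpoint table:
  B0:   IN={b, c}   OUT={b, d}
  B1:   IN={b, d}   OUT={b, c, d}
  B2:   IN={b, c, d}   OUT={b, c, d, e}
  B3:   IN={b, c, d, e}   OUT={}

Merge at B0: OUT[B0] = IN[B1] = {b, d}
Applying B0's transfer function to that OUT value gives IN[B0] (row B0 above).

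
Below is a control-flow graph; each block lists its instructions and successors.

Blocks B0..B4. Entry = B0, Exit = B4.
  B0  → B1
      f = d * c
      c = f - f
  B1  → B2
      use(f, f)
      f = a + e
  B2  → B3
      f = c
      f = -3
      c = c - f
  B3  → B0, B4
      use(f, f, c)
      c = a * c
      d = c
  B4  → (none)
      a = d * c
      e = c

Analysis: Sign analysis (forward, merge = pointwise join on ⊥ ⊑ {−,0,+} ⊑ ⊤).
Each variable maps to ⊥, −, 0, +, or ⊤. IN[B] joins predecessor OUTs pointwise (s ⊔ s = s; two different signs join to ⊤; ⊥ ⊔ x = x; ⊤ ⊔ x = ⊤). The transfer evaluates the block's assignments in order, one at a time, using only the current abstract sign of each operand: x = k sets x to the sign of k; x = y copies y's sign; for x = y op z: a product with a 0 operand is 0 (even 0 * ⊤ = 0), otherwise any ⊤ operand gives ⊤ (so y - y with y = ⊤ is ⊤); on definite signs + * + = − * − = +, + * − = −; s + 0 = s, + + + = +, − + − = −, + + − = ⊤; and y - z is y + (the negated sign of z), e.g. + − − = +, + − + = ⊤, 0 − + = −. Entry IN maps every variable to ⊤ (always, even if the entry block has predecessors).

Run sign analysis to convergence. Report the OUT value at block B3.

Converged values:
  B0: | IN=(all ⊤) | OUT=(all ⊤)
  B1: | IN=(all ⊤) | OUT=(all ⊤)
  B2: | IN=(all ⊤) | OUT={f:-; rest ⊤}
  B3: | IN={f:-; rest ⊤} | OUT={f:-; rest ⊤}
  B4: | IN={f:-; rest ⊤} | OUT={f:-; rest ⊤}

Merge at B3: IN[B3] = OUT[B2] = {a: ⊤, b: ⊤, c: ⊤, d: ⊤, e: ⊤, f: -}
Applying B3's transfer function to that IN value gives OUT[B3] (row B3 above).

Answer: {a: ⊤, b: ⊤, c: ⊤, d: ⊤, e: ⊤, f: -}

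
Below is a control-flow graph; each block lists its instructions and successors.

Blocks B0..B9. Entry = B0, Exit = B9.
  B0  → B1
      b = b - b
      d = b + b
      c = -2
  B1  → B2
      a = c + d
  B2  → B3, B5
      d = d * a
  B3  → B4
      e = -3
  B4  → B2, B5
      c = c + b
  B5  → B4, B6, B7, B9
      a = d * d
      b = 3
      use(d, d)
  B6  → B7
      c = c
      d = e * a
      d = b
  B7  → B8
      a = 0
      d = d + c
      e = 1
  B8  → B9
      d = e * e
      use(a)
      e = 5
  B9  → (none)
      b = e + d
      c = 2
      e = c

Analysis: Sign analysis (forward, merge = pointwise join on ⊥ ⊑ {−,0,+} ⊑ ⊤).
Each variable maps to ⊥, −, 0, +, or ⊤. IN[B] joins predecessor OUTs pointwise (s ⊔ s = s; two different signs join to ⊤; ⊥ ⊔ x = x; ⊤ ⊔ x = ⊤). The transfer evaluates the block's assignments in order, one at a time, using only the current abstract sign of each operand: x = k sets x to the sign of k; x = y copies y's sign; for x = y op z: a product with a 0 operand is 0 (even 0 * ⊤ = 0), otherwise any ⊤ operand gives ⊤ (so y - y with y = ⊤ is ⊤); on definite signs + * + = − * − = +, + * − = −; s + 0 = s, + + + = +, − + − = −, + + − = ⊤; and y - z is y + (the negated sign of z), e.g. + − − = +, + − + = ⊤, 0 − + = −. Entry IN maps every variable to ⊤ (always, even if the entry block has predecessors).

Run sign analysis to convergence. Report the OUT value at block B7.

Converged values:
  B0:  IN=(all ⊤)  OUT={c:-; rest ⊤}
  B1:  IN={c:-; rest ⊤}  OUT={c:-; rest ⊤}
  B2:  IN=(all ⊤)  OUT=(all ⊤)
  B3:  IN=(all ⊤)  OUT={e:-; rest ⊤}
  B4:  IN=(all ⊤)  OUT=(all ⊤)
  B5:  IN=(all ⊤)  OUT={b:+; rest ⊤}
  B6:  IN={b:+; rest ⊤}  OUT={b:+, d:+; rest ⊤}
  B7:  IN={b:+; rest ⊤}  OUT={a:0, b:+, e:+; rest ⊤}
  B8:  IN={a:0, b:+, e:+; rest ⊤}  OUT={a:0, b:+, d:+, e:+; rest ⊤}
  B9:  IN={b:+; rest ⊤}  OUT={c:+, e:+; rest ⊤}

Merge at B7: IN[B7] = OUT[B5] ⊔ OUT[B6] = {a: ⊤, b: +, c: ⊤, d: ⊤, e: ⊤, f: ⊤}
Applying B7's transfer function to that IN value gives OUT[B7] (row B7 above).

Answer: {a: 0, b: +, c: ⊤, d: ⊤, e: +, f: ⊤}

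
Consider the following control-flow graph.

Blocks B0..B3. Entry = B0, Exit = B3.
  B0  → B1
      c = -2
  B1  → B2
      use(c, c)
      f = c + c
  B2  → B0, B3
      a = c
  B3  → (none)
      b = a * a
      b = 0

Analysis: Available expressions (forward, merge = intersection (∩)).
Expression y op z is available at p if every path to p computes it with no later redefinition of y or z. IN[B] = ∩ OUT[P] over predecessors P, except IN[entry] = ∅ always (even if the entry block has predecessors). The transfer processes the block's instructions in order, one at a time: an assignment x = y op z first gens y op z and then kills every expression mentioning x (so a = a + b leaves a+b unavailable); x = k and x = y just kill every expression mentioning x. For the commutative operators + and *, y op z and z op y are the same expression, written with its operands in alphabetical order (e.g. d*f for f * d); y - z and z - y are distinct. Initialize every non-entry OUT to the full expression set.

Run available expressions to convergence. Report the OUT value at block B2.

Answer: {c+c}

Trace:
Fixpoint table:
  B0:   IN={}   OUT={}
  B1:   IN={}   OUT={c+c}
  B2:   IN={c+c}   OUT={c+c}
  B3:   IN={c+c}   OUT={a*a, c+c}

Merge at B2: IN[B2] = OUT[B1] = {c+c}
Applying B2's transfer function to that IN value gives OUT[B2] (row B2 above).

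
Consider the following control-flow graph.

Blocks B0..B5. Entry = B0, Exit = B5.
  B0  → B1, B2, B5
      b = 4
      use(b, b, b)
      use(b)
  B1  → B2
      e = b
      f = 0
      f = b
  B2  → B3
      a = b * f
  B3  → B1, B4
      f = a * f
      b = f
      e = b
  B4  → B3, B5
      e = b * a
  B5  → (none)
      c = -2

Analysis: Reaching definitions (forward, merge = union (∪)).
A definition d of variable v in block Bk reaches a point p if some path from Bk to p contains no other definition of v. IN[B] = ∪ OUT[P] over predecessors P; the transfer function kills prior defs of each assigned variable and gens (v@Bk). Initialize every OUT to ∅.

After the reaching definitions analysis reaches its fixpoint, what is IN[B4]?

Converged values:
  B0:   IN={}   OUT={b@B0}
  B1:   IN={a@B2, b@B0, b@B3, e@B3, f@B3}   OUT={a@B2, b@B0, b@B3, e@B1, f@B1}
  B2:   IN={a@B2, b@B0, b@B3, e@B1, f@B1}   OUT={a@B2, b@B0, b@B3, e@B1, f@B1}
  B3:   IN={a@B2, b@B0, b@B3, e@B1, e@B4, f@B1, f@B3}   OUT={a@B2, b@B3, e@B3, f@B3}
  B4:   IN={a@B2, b@B3, e@B3, f@B3}   OUT={a@B2, b@B3, e@B4, f@B3}
  B5:   IN={a@B2, b@B0, b@B3, e@B4, f@B3}   OUT={a@B2, b@B0, b@B3, c@B5, e@B4, f@B3}

Merge at B4: IN[B4] = OUT[B3] = {a@B2, b@B3, e@B3, f@B3}

Answer: {a@B2, b@B3, e@B3, f@B3}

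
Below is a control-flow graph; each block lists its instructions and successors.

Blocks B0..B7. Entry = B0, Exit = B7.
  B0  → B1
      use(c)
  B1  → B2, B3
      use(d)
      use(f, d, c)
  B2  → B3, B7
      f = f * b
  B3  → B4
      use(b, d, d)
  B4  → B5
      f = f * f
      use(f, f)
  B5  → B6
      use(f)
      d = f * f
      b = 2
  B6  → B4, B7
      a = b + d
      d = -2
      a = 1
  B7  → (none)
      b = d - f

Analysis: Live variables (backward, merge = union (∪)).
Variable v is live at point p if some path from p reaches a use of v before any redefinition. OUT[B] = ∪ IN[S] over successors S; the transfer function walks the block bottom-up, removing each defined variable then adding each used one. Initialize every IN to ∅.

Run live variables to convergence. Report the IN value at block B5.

Answer: {f}

Derivation:
Per-block solution:
  B0:  IN={b, c, d, f}  OUT={b, c, d, f}
  B1:  IN={b, c, d, f}  OUT={b, d, f}
  B2:  IN={b, d, f}  OUT={b, d, f}
  B3:  IN={b, d, f}  OUT={f}
  B4:  IN={f}  OUT={f}
  B5:  IN={f}  OUT={b, d, f}
  B6:  IN={b, d, f}  OUT={d, f}
  B7:  IN={d, f}  OUT={}

Merge at B5: OUT[B5] = IN[B6] = {b, d, f}
Applying B5's transfer function to that OUT value gives IN[B5] (row B5 above).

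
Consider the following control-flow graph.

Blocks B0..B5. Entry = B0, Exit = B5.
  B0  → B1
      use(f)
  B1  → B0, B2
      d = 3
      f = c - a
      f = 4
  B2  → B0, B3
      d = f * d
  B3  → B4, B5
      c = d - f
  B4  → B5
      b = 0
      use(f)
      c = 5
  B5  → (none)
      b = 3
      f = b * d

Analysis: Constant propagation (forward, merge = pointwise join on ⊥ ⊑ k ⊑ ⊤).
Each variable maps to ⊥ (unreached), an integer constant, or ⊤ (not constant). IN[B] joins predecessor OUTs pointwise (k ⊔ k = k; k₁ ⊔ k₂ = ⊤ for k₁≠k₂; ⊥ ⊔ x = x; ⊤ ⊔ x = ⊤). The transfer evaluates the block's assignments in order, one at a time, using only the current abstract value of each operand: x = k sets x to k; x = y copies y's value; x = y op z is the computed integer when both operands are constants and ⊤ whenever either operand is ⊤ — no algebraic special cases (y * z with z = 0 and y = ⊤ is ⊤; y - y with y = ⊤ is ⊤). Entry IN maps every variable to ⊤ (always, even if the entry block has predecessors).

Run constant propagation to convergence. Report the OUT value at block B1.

Fixpoint table:
  B0: | IN=(all ⊤) | OUT=(all ⊤)
  B1: | IN=(all ⊤) | OUT={d:3, f:4; rest ⊤}
  B2: | IN={d:3, f:4; rest ⊤} | OUT={d:12, f:4; rest ⊤}
  B3: | IN={d:12, f:4; rest ⊤} | OUT={c:8, d:12, f:4; rest ⊤}
  B4: | IN={c:8, d:12, f:4; rest ⊤} | OUT={b:0, c:5, d:12, f:4; rest ⊤}
  B5: | IN={d:12, f:4; rest ⊤} | OUT={b:3, d:12, f:36; rest ⊤}

Merge at B1: IN[B1] = OUT[B0] = {a: ⊤, b: ⊤, c: ⊤, d: ⊤, e: ⊤, f: ⊤}
Applying B1's transfer function to that IN value gives OUT[B1] (row B1 above).

Answer: {a: ⊤, b: ⊤, c: ⊤, d: 3, e: ⊤, f: 4}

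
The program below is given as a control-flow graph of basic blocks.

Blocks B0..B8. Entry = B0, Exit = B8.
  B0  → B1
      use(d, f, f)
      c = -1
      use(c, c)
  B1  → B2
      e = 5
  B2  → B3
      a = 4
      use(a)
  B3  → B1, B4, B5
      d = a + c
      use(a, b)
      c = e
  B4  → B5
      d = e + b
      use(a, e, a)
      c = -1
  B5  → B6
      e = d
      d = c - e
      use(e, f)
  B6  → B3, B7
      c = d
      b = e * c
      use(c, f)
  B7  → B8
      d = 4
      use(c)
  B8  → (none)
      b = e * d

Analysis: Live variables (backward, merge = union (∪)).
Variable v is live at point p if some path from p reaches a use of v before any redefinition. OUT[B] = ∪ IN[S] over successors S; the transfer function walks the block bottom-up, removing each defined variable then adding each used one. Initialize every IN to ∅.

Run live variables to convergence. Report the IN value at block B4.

Answer: {a, b, e, f}

Derivation:
Fixpoint table:
  B0:  IN={b, d, f}  OUT={b, c, f}
  B1:  IN={b, c, f}  OUT={b, c, e, f}
  B2:  IN={b, c, e, f}  OUT={a, b, c, e, f}
  B3:  IN={a, b, c, e, f}  OUT={a, b, c, d, e, f}
  B4:  IN={a, b, e, f}  OUT={a, c, d, f}
  B5:  IN={a, c, d, f}  OUT={a, d, e, f}
  B6:  IN={a, d, e, f}  OUT={a, b, c, e, f}
  B7:  IN={c, e}  OUT={d, e}
  B8:  IN={d, e}  OUT={}

Merge at B4: OUT[B4] = IN[B5] = {a, c, d, f}
Applying B4's transfer function to that OUT value gives IN[B4] (row B4 above).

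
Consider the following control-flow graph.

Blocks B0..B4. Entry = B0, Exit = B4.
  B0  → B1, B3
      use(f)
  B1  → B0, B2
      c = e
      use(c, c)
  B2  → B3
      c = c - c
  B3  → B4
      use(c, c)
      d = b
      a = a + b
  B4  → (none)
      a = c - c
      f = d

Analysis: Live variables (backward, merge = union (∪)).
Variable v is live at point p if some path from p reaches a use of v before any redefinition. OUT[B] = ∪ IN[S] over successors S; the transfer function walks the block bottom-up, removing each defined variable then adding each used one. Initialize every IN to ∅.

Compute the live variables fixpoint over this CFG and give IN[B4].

Answer: {c, d}

Working:
Per-block solution:
  B0:  IN={a, b, c, e, f}  OUT={a, b, c, e, f}
  B1:  IN={a, b, e, f}  OUT={a, b, c, e, f}
  B2:  IN={a, b, c}  OUT={a, b, c}
  B3:  IN={a, b, c}  OUT={c, d}
  B4:  IN={c, d}  OUT={}

B4 is the boundary node: OUT[B4] = {}
Applying B4's transfer function to that OUT value gives IN[B4] (row B4 above).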